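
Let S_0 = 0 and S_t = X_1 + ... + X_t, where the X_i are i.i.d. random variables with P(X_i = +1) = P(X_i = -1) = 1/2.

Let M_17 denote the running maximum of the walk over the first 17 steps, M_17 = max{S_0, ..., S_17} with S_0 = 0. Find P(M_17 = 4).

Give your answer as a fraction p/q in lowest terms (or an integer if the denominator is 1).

Let M_17 = max(S_0,...,S_17). Use the reflection principle: for j ≥ 1, #{paths with M_17 ≥ j} = #{S_17 ≥ j} + #{S_17 ≥ j+1}.
By reflection, #{M_17 ≥ 4} = #{S_17 ≥ 4} + #{S_17 ≥ 5} = 21778 + 21778 = 43556.
#{M_17 ≥ 5} = #{S_17 ≥ 5} + #{S_17 ≥ 6} = 21778 + 9402 = 31180.
#{M_17 = 4} = 43556 - 31180 = 12376.
P(M_17 = 4) = 12376/131072 = 1547/16384

Answer: 1547/16384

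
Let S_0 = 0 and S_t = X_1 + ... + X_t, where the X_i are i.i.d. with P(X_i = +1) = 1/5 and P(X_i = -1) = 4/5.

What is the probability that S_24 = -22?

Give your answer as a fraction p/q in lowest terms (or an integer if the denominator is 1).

Answer: 1688849860263936/59604644775390625

Derivation:
To reach position -22 after 24 steps: need 1 step of +1 and 23 steps of -1.
Number of such sequences: C(24,1) = 24
Each has probability (1/5)^1 · (4/5)^23 = 70368744177664/59604644775390625
P = 24 · 70368744177664/59604644775390625 = 1688849860263936/59604644775390625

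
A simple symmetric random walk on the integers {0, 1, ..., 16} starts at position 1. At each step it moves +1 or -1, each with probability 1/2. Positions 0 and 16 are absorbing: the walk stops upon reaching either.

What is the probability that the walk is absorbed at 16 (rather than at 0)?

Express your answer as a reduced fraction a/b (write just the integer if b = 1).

Symmetric walk (p = 1/2): the harmonic-function argument gives P(hit 16 before 0 | start at 1) = a/N.
P = 1/16 = 1/16

Answer: 1/16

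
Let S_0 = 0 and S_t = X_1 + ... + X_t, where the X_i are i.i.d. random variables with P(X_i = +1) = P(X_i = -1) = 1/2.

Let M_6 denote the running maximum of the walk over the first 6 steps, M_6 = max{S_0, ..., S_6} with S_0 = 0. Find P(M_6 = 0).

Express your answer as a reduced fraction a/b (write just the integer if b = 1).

Answer: 5/16

Derivation:
Let M_6 = max(S_0,...,S_6). Use the reflection principle: for j ≥ 1, #{paths with M_6 ≥ j} = #{S_6 ≥ j} + #{S_6 ≥ j+1}.
P(M_6 ≥ 0) = 1 since S_0 = 0, so #{M_6 ≥ 0} = 64.
#{M_6 ≥ 1} = #{S_6 ≥ 1} + #{S_6 ≥ 2} = 22 + 22 = 44.
#{M_6 = 0} = 64 - 44 = 20.
P(M_6 = 0) = 20/64 = 5/16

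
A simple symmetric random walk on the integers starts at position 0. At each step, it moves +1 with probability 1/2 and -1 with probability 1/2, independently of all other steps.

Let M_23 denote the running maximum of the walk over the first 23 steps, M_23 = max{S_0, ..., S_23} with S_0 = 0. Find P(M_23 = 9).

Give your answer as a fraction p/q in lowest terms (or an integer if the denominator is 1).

Answer: 245157/8388608

Derivation:
Let M_23 = max(S_0,...,S_23). Use the reflection principle: for j ≥ 1, #{paths with M_23 ≥ j} = #{S_23 ≥ j} + #{S_23 ≥ j+1}.
By reflection, #{M_23 ≥ 9} = #{S_23 ≥ 9} + #{S_23 ≥ 10} = 390656 + 145499 = 536155.
#{M_23 ≥ 10} = #{S_23 ≥ 10} + #{S_23 ≥ 11} = 145499 + 145499 = 290998.
#{M_23 = 9} = 536155 - 290998 = 245157.
P(M_23 = 9) = 245157/8388608 = 245157/8388608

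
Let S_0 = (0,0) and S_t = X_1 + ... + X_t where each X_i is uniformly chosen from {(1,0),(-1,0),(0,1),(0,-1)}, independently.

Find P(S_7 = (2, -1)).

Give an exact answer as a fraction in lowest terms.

Let h be the number of horizontal steps (so 7-h are vertical). To end at (2,-1) need (h+2)/2 right-steps and ((7-h)-1)/2 up-steps.
Sum over h with 2 ≤ h ≤ 6, h ≡ 0 (mod 2), 7-h ≡ 1 (mod 2):
h=2: C(7,2)·C(2,2)·C(5,2) = 21·1·10 = 210
h=4: C(7,4)·C(4,3)·C(3,1) = 35·4·3 = 420
h=6: C(7,6)·C(6,4)·C(1,0) = 7·15·1 = 105
Total favorable: 735
Total paths: 4^7 = 16384
P = 735/16384 = 735/16384

Answer: 735/16384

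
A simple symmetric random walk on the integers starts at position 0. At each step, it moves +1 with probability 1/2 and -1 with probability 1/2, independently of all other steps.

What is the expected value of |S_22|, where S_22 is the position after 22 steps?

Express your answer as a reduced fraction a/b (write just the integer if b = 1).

Answer: 969969/262144

Derivation:
S_22 takes values m ≡ 0 (mod 2) with |m| ≤ 22; P(S_22=m) = C(22,(22+m)/2)/2^22.
Total paths: 2^22 = 4194304
Distribution: P(S=-22)=1/4194304, P(S=-20)=22/4194304, P(S=-18)=231/4194304, P(S=-16)=1540/4194304, P(S=-14)=7315/4194304, P(S=-12)=26334/4194304, P(S=-10)=74613/4194304, P(S=-8)=170544/4194304, P(S=-6)=319770/4194304, P(S=-4)=497420/4194304, P(S=-2)=646646/4194304, P(S=0)=705432/4194304, P(S=2)=646646/4194304, P(S=4)=497420/4194304, P(S=6)=319770/4194304, P(S=8)=170544/4194304, P(S=10)=74613/4194304, P(S=12)=26334/4194304, P(S=14)=7315/4194304, P(S=16)=1540/4194304, P(S=18)=231/4194304, P(S=20)=22/4194304, P(S=22)=1/4194304
E[|S_22|] = Σ_m |m|·P(S_22=m) = 15519504/4194304 = 969969/262144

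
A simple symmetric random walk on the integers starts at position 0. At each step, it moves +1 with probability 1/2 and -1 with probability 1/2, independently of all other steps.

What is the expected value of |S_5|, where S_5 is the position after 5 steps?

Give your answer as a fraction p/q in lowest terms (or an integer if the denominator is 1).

S_5 takes values m ≡ 1 (mod 2) with |m| ≤ 5; P(S_5=m) = C(5,(5+m)/2)/2^5.
Total paths: 2^5 = 32
Distribution: P(S=-5)=1/32, P(S=-3)=5/32, P(S=-1)=10/32, P(S=1)=10/32, P(S=3)=5/32, P(S=5)=1/32
E[|S_5|] = Σ_m |m|·P(S_5=m) = 60/32 = 15/8

Answer: 15/8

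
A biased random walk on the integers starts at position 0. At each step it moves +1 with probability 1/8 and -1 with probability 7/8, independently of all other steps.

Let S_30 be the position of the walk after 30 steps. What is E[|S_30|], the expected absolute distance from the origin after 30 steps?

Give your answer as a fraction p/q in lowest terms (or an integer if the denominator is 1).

Answer: 870426605860731278833409415/38685626227668133590597632

Derivation:
S_30 takes values m ≡ 0 (mod 2) with |m| ≤ 30; P(S_30=m) = C(30,(30+m)/2) · (1/8)^((30+m)/2) · (7/8)^((30-m)/2).
Distribution: P(S=-30)=22539340290692258087863249/1237940039285380274899124224, P(S=-28)=48298586337197695902564105/618970019642690137449562112, P(S=-26)=200094143396961883024908435/1237940039285380274899124224, P(S=-24)=66698047798987294341636145/309485009821345068724781056, P(S=-22)=257263898653236706746310845/1237940039285380274899124224, P(S=-20)=95555162356916491077201171/618970019642690137449562112, P(S=-18)=113756145662995822710953775/1237940039285380274899124224, P(S=-16)=6964661979367091186384925/154742504910672534362390528, P(S=-14)=22883889360777585326693325/1237940039285380274899124224, P(S=-12)=3995599729659578390375025/618970019642690137449562112, P(S=-10)=2397359837795747034225015/1237940039285380274899124224, P(S=-8)=155672716739983573650975/309485009821345068724781056, P(S=-6)=140846743717127995208025/1237940039285380274899124224, P(S=-4)=13929897730265406119475/618970019642690137449562112, P(S=-2)=4832821661520651102675/1237940039285380274899124224, P(S=0)=46026872966863343835/77371252455336267181195264, P(S=2)=98629013500421451075/1237940039285380274899124224, P(S=4)=5801706676495379475/618970019642690137449562112, P(S=6)=1197177568165713225/1237940039285380274899124224, P(S=8)=27004005296970975/309485009821345068724781056, P(S=10)=8486973093333735/1237940039285380274899124224, P(S=12)=288672554195025/618970019642690137449562112, P(S=14)=33740947892925/1237940039285380274899124224, P(S=16)=209571104925/154742504910672534362390528, P(S=18)=69857034975/1237940039285380274899124224, P(S=20)=1197549171/618970019642690137449562112, P(S=22)=65799405/1237940039285380274899124224, P(S=24)=348145/309485009821345068724781056, P(S=26)=21315/1237940039285380274899124224, P(S=28)=105/618970019642690137449562112, P(S=30)=1/1237940039285380274899124224
E[|S_30|] = Σ_m |m|·P(S_30=m) = 870426605860731278833409415/38685626227668133590597632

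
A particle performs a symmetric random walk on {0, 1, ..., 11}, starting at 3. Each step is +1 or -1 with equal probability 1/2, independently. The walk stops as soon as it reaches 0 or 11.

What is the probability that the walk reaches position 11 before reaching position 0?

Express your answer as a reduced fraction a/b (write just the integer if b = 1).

Symmetric walk (p = 1/2): the harmonic-function argument gives P(hit 11 before 0 | start at 3) = a/N.
P = 3/11 = 3/11

Answer: 3/11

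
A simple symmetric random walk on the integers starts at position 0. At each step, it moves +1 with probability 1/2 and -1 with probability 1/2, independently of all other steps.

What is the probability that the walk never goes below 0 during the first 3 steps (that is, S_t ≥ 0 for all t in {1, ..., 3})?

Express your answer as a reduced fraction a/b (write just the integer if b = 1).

Let f(t,s) = #length-t paths at position s with S_1..S_t all ≥ 0.
f(t,s) = f(t-1,s-1) + f(t-1,s+1) for s ≥ 0; f(t,s) = 0 for s < 0.
t=0: f(0,0)=1
t=1: f(1,1)=1
t=2: f(2,0)=1 f(2,2)=1
t=3: f(3,1)=2 f(3,3)=1
Σ_s f(3,s) = 3
P = 3/8 = 3/8

Answer: 3/8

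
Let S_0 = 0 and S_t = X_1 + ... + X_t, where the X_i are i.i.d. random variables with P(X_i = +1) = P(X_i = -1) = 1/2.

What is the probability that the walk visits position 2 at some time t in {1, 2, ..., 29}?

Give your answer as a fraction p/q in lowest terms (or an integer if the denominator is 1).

Answer: 23859587/33554432

Derivation:
Count via complement. Let g(t,s) = #length-t paths at position s with S_1..S_t all ≠ 2.
g(t,s) = g(t-1,s-1) + g(t-1,s+1) for s ≠ 2; g(t,2) = 0.
t=0: g(0,0)=1
t=1: g(1,-1)=1 g(1,1)=1
t=2: g(2,-2)=1 g(2,0)=2
t=3: g(3,-3)=1 g(3,-1)=3 g(3,1)=2
t=4: g(4,-4)=1 g(4,-2)=4 g(4,0)=5
t=5: g(5,-5)=1 g(5,-3)=5 g(5,-1)=9 g(5,1)=5
t=6: g(6,-6)=1 g(6,-4)=6 g(6,-2)=14 g(6,0)=14
t=7: g(7,-7)=1 g(7,-5)=7 g(7,-3)=20 g(7,-1)=28 g(7,1)=14
t=8: g(8,-8)=1 g(8,-6)=8 g(8,-4)=27 g(8,-2)=48 g(8,0)=42
t=9: g(9,-9)=1 g(9,-7)=9 g(9,-5)=35 g(9,-3)=75 g(9,-1)=90 g(9,1)=42
t=10: g(10,-10)=1 g(10,-8)=10 g(10,-6)=44 g(10,-4)=110 g(10,-2)=165 g(10,0)=132
t=11: g(11,-11)=1 g(11,-9)=11 g(11,-7)=54 g(11,-5)=154 g(11,-3)=275 g(11,-1)=297 g(11,1)=132
t=12: g(12,-12)=1 g(12,-10)=12 g(12,-8)=65 g(12,-6)=208 g(12,-4)=429 g(12,-2)=572 g(12,0)=429
t=13: g(13,-13)=1 g(13,-11)=13 g(13,-9)=77 g(13,-7)=273 g(13,-5)=637 g(13,-3)=1001 g(13,-1)=1001 g(13,1)=429
t=14: g(14,-14)=1 g(14,-12)=14 g(14,-10)=90 g(14,-8)=350 g(14,-6)=910 g(14,-4)=1638 g(14,-2)=2002 g(14,0)=1430
t=15: g(15,-15)=1 g(15,-13)=15 g(15,-11)=104 g(15,-9)=440 g(15,-7)=1260 g(15,-5)=2548 g(15,-3)=3640 g(15,-1)=3432 g(15,1)=1430
t=16: g(16,-16)=1 g(16,-14)=16 g(16,-12)=119 g(16,-10)=544 g(16,-8)=1700 g(16,-6)=3808 g(16,-4)=6188 g(16,-2)=7072 g(16,0)=4862
t=17: g(17,-17)=1 g(17,-15)=17 g(17,-13)=135 g(17,-11)=663 g(17,-9)=2244 g(17,-7)=5508 g(17,-5)=9996 g(17,-3)=13260 g(17,-1)=11934 g(17,1)=4862
t=18: g(18,-18)=1 g(18,-16)=18 g(18,-14)=152 g(18,-12)=798 g(18,-10)=2907 g(18,-8)=7752 g(18,-6)=15504 g(18,-4)=23256 g(18,-2)=25194 g(18,0)=16796
t=19: g(19,-19)=1 g(19,-17)=19 g(19,-15)=170 g(19,-13)=950 g(19,-11)=3705 g(19,-9)=10659 g(19,-7)=23256 g(19,-5)=38760 g(19,-3)=48450 g(19,-1)=41990 g(19,1)=16796
t=20: g(20,-20)=1 g(20,-18)=20 g(20,-16)=189 g(20,-14)=1120 g(20,-12)=4655 g(20,-10)=14364 g(20,-8)=33915 g(20,-6)=62016 g(20,-4)=87210 g(20,-2)=90440 g(20,0)=58786
t=21: g(21,-21)=1 g(21,-19)=21 g(21,-17)=209 g(21,-15)=1309 g(21,-13)=5775 g(21,-11)=19019 g(21,-9)=48279 g(21,-7)=95931 g(21,-5)=149226 g(21,-3)=177650 g(21,-1)=149226 g(21,1)=58786
t=22: g(22,-22)=1 g(22,-20)=22 g(22,-18)=230 g(22,-16)=1518 g(22,-14)=7084 g(22,-12)=24794 g(22,-10)=67298 g(22,-8)=144210 g(22,-6)=245157 g(22,-4)=326876 g(22,-2)=326876 g(22,0)=208012
t=23: g(23,-23)=1 g(23,-21)=23 g(23,-19)=252 g(23,-17)=1748 g(23,-15)=8602 g(23,-13)=31878 g(23,-11)=92092 g(23,-9)=211508 g(23,-7)=389367 g(23,-5)=572033 g(23,-3)=653752 g(23,-1)=534888 g(23,1)=208012
t=24: g(24,-24)=1 g(24,-22)=24 g(24,-20)=275 g(24,-18)=2000 g(24,-16)=10350 g(24,-14)=40480 g(24,-12)=123970 g(24,-10)=303600 g(24,-8)=600875 g(24,-6)=961400 g(24,-4)=1225785 g(24,-2)=1188640 g(24,0)=742900
t=25: g(25,-25)=1 g(25,-23)=25 g(25,-21)=299 g(25,-19)=2275 g(25,-17)=12350 g(25,-15)=50830 g(25,-13)=164450 g(25,-11)=427570 g(25,-9)=904475 g(25,-7)=1562275 g(25,-5)=2187185 g(25,-3)=2414425 g(25,-1)=1931540 g(25,1)=742900
t=26: g(26,-26)=1 g(26,-24)=26 g(26,-22)=324 g(26,-20)=2574 g(26,-18)=14625 g(26,-16)=63180 g(26,-14)=215280 g(26,-12)=592020 g(26,-10)=1332045 g(26,-8)=2466750 g(26,-6)=3749460 g(26,-4)=4601610 g(26,-2)=4345965 g(26,0)=2674440
t=27: g(27,-27)=1 g(27,-25)=27 g(27,-23)=350 g(27,-21)=2898 g(27,-19)=17199 g(27,-17)=77805 g(27,-15)=278460 g(27,-13)=807300 g(27,-11)=1924065 g(27,-9)=3798795 g(27,-7)=6216210 g(27,-5)=8351070 g(27,-3)=8947575 g(27,-1)=7020405 g(27,1)=2674440
t=28: g(28,-28)=1 g(28,-26)=28 g(28,-24)=377 g(28,-22)=3248 g(28,-20)=20097 g(28,-18)=95004 g(28,-16)=356265 g(28,-14)=1085760 g(28,-12)=2731365 g(28,-10)=5722860 g(28,-8)=10015005 g(28,-6)=14567280 g(28,-4)=17298645 g(28,-2)=15967980 g(28,0)=9694845
t=29: g(29,-29)=1 g(29,-27)=29 g(29,-25)=405 g(29,-23)=3625 g(29,-21)=23345 g(29,-19)=115101 g(29,-17)=451269 g(29,-15)=1442025 g(29,-13)=3817125 g(29,-11)=8454225 g(29,-9)=15737865 g(29,-7)=24582285 g(29,-5)=31865925 g(29,-3)=33266625 g(29,-1)=25662825 g(29,1)=9694845
Paths never hitting 2: Σ_s g(29,s) = 155117520
Paths hitting 2: 2^29 - 155117520 = 381753392
P = 381753392/536870912 = 23859587/33554432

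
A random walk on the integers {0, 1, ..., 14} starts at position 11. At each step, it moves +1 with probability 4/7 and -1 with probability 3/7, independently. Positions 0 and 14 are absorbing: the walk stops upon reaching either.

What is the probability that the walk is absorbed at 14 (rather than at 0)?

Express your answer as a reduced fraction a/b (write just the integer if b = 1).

Answer: 257098048/263652487

Derivation:
Biased walk: p = 4/7, q = 3/7, r = q/p = 3/4
Gambler's ruin: P(hit 14 before 0 | start at 11) = (1 - r^a)/(1 - r^N)
r^11 = 177147/4194304; r^14 = 4782969/268435456
P = (1 - 177147/4194304) / (1 - 4782969/268435456) = 4017157/4194304 / 263652487/268435456 = 257098048/263652487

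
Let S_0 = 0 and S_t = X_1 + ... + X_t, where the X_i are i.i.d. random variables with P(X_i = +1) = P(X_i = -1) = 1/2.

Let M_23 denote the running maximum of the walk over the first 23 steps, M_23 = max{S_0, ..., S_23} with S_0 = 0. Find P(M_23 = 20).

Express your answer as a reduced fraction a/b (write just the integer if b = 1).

Answer: 23/8388608

Derivation:
Let M_23 = max(S_0,...,S_23). Use the reflection principle: for j ≥ 1, #{paths with M_23 ≥ j} = #{S_23 ≥ j} + #{S_23 ≥ j+1}.
By reflection, #{M_23 ≥ 20} = #{S_23 ≥ 20} + #{S_23 ≥ 21} = 24 + 24 = 48.
#{M_23 ≥ 21} = #{S_23 ≥ 21} + #{S_23 ≥ 22} = 24 + 1 = 25.
#{M_23 = 20} = 48 - 25 = 23.
P(M_23 = 20) = 23/8388608 = 23/8388608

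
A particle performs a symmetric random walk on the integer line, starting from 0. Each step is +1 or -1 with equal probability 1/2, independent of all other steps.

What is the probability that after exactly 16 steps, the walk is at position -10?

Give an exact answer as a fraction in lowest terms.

Answer: 35/4096

Derivation:
To reach position -10 after 16 steps: need 3 steps of +1 and 13 of -1.
Favorable paths: C(16,3) = 560
Total paths: 2^16 = 65536
P = 560/65536 = 35/4096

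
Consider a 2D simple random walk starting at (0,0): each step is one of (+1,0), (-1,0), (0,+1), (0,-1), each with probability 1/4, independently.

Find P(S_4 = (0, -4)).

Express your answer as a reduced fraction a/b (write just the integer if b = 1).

Answer: 1/256

Derivation:
Let h be the number of horizontal steps (so 4-h are vertical). To end at (0,-4) need (h+0)/2 right-steps and ((4-h)-4)/2 up-steps.
Sum over h with 0 ≤ h ≤ 0, h ≡ 0 (mod 2), 4-h ≡ 0 (mod 2):
h=0: C(4,0)·C(0,0)·C(4,0) = 1·1·1 = 1
Total favorable: 1
Total paths: 4^4 = 256
P = 1/256 = 1/256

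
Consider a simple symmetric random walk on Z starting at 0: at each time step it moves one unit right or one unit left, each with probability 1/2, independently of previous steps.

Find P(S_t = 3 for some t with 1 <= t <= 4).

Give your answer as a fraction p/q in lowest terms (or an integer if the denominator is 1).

Count via complement. Let g(t,s) = #length-t paths at position s with S_1..S_t all ≠ 3.
g(t,s) = g(t-1,s-1) + g(t-1,s+1) for s ≠ 3; g(t,3) = 0.
t=0: g(0,0)=1
t=1: g(1,-1)=1 g(1,1)=1
t=2: g(2,-2)=1 g(2,0)=2 g(2,2)=1
t=3: g(3,-3)=1 g(3,-1)=3 g(3,1)=3
t=4: g(4,-4)=1 g(4,-2)=4 g(4,0)=6 g(4,2)=3
Paths never hitting 3: Σ_s g(4,s) = 14
Paths hitting 3: 2^4 - 14 = 2
P = 2/16 = 1/8

Answer: 1/8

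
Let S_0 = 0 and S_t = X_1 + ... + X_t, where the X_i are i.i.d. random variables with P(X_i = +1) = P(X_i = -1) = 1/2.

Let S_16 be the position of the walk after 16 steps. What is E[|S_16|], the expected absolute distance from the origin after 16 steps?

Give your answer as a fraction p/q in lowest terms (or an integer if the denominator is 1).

S_16 takes values m ≡ 0 (mod 2) with |m| ≤ 16; P(S_16=m) = C(16,(16+m)/2)/2^16.
Total paths: 2^16 = 65536
Distribution: P(S=-16)=1/65536, P(S=-14)=16/65536, P(S=-12)=120/65536, P(S=-10)=560/65536, P(S=-8)=1820/65536, P(S=-6)=4368/65536, P(S=-4)=8008/65536, P(S=-2)=11440/65536, P(S=0)=12870/65536, P(S=2)=11440/65536, P(S=4)=8008/65536, P(S=6)=4368/65536, P(S=8)=1820/65536, P(S=10)=560/65536, P(S=12)=120/65536, P(S=14)=16/65536, P(S=16)=1/65536
E[|S_16|] = Σ_m |m|·P(S_16=m) = 205920/65536 = 6435/2048

Answer: 6435/2048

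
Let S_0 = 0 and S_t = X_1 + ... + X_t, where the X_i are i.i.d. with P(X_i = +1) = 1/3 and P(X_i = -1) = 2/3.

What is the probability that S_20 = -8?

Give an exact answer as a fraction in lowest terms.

Answer: 211681280/1162261467

Derivation:
To reach position -8 after 20 steps: need 6 steps of +1 and 14 steps of -1.
Number of such sequences: C(20,6) = 38760
Each has probability (1/3)^6 · (2/3)^14 = 16384/3486784401
P = 38760 · 16384/3486784401 = 211681280/1162261467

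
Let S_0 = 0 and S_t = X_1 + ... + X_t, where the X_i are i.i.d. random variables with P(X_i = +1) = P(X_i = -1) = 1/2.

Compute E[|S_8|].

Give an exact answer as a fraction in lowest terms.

S_8 takes values m ≡ 0 (mod 2) with |m| ≤ 8; P(S_8=m) = C(8,(8+m)/2)/2^8.
Total paths: 2^8 = 256
Distribution: P(S=-8)=1/256, P(S=-6)=8/256, P(S=-4)=28/256, P(S=-2)=56/256, P(S=0)=70/256, P(S=2)=56/256, P(S=4)=28/256, P(S=6)=8/256, P(S=8)=1/256
E[|S_8|] = Σ_m |m|·P(S_8=m) = 560/256 = 35/16

Answer: 35/16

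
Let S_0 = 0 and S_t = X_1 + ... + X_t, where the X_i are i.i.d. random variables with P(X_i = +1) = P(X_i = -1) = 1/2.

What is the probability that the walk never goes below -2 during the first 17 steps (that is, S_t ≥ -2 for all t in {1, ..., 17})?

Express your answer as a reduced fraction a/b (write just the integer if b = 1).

Answer: 17017/32768

Derivation:
Let f(t,s) = #length-t paths at position s with S_1..S_t all ≥ -2.
f(t,s) = f(t-1,s-1) + f(t-1,s+1) for s ≥ -2; f(t,s) = 0 for s < -2.
t=0: f(0,0)=1
t=1: f(1,-1)=1 f(1,1)=1
t=2: f(2,-2)=1 f(2,0)=2 f(2,2)=1
t=3: f(3,-1)=3 f(3,1)=3 f(3,3)=1
t=4: f(4,-2)=3 f(4,0)=6 f(4,2)=4 f(4,4)=1
t=5: f(5,-1)=9 f(5,1)=10 f(5,3)=5 f(5,5)=1
t=6: f(6,-2)=9 f(6,0)=19 f(6,2)=15 f(6,4)=6 f(6,6)=1
t=7: f(7,-1)=28 f(7,1)=34 f(7,3)=21 f(7,5)=7 f(7,7)=1
t=8: f(8,-2)=28 f(8,0)=62 f(8,2)=55 f(8,4)=28 f(8,6)=8 f(8,8)=1
t=9: f(9,-1)=90 f(9,1)=117 f(9,3)=83 f(9,5)=36 f(9,7)=9 f(9,9)=1
t=10: f(10,-2)=90 f(10,0)=207 f(10,2)=200 f(10,4)=119 f(10,6)=45 f(10,8)=10 f(10,10)=1
t=11: f(11,-1)=297 f(11,1)=407 f(11,3)=319 f(11,5)=164 f(11,7)=55 f(11,9)=11 f(11,11)=1
t=12: f(12,-2)=297 f(12,0)=704 f(12,2)=726 f(12,4)=483 f(12,6)=219 f(12,8)=66 f(12,10)=12 f(12,12)=1
t=13: f(13,-1)=1001 f(13,1)=1430 f(13,3)=1209 f(13,5)=702 f(13,7)=285 f(13,9)=78 f(13,11)=13 f(13,13)=1
t=14: f(14,-2)=1001 f(14,0)=2431 f(14,2)=2639 f(14,4)=1911 f(14,6)=987 f(14,8)=363 f(14,10)=91 f(14,12)=14 f(14,14)=1
t=15: f(15,-1)=3432 f(15,1)=5070 f(15,3)=4550 f(15,5)=2898 f(15,7)=1350 f(15,9)=454 f(15,11)=105 f(15,13)=15 f(15,15)=1
t=16: f(16,-2)=3432 f(16,0)=8502 f(16,2)=9620 f(16,4)=7448 f(16,6)=4248 f(16,8)=1804 f(16,10)=559 f(16,12)=120 f(16,14)=16 f(16,16)=1
t=17: f(17,-1)=11934 f(17,1)=18122 f(17,3)=17068 f(17,5)=11696 f(17,7)=6052 f(17,9)=2363 f(17,11)=679 f(17,13)=136 f(17,15)=17 f(17,17)=1
Σ_s f(17,s) = 68068
P = 68068/131072 = 17017/32768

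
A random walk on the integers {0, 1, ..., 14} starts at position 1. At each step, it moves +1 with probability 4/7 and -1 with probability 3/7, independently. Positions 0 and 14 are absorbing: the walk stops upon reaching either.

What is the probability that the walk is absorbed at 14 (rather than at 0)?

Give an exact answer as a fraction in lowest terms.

Biased walk: p = 4/7, q = 3/7, r = q/p = 3/4
Gambler's ruin: P(hit 14 before 0 | start at 1) = (1 - r^a)/(1 - r^N)
r^1 = 3/4; r^14 = 4782969/268435456
P = (1 - 3/4) / (1 - 4782969/268435456) = 1/4 / 263652487/268435456 = 67108864/263652487

Answer: 67108864/263652487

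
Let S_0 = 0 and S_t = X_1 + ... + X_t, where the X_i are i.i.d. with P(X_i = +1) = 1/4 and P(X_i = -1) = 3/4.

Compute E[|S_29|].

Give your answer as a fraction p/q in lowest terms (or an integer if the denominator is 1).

Answer: 130659988496489167/9007199254740992

Derivation:
S_29 takes values m ≡ 1 (mod 2) with |m| ≤ 29; P(S_29=m) = C(29,(29+m)/2) · (1/4)^((29+m)/2) · (3/4)^((29-m)/2).
Distribution: P(S=-29)=68630377364883/288230376151711744, P(S=-27)=663426981193869/288230376151711744, P(S=-25)=1547996289452361/144115188075855872, P(S=-23)=4643988868357083/144115188075855872, P(S=-21)=20123951762880693/288230376151711744, P(S=-19)=33539919604801155/288230376151711744, P(S=-17)=11179973201600385/72057594037927936, P(S=-15)=12244732554133755/72057594037927936, P(S=-13)=44897352698490435/288230376151711744, P(S=-11)=34920163209937005/288230376151711744, P(S=-9)=11640054403312335/144115188075855872, P(S=-7)=6701849504937405/144115188075855872, P(S=-5)=6701849504937405/288230376151711744, P(S=-3)=2921319014972715/288230376151711744, P(S=-1)=139110429284415/36028797018963968, P(S=1)=46370143094805/36028797018963968, P(S=3)=108197000554545/288230376151711744, P(S=5)=27579627592335/288230376151711744, P(S=7)=3064403065815/144115188075855872, P(S=9)=591376030245/144115188075855872, P(S=11)=197125343415/288230376151711744, P(S=13)=28160763345/288230376151711744, P(S=15)=853356465/72057594037927936, P(S=17)=86572395/72057594037927936, P(S=19)=28857465/288230376151711744, P(S=21)=1923831/288230376151711744, P(S=23)=49329/144115188075855872, P(S=25)=1827/144115188075855872, P(S=27)=87/288230376151711744, P(S=29)=1/288230376151711744
E[|S_29|] = Σ_m |m|·P(S_29=m) = 130659988496489167/9007199254740992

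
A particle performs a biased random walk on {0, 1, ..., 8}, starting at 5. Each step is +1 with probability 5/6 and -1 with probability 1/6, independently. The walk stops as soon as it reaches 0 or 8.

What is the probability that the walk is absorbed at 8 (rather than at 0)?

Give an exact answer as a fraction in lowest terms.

Answer: 97625/97656

Derivation:
Biased walk: p = 5/6, q = 1/6, r = q/p = 1/5
Gambler's ruin: P(hit 8 before 0 | start at 5) = (1 - r^a)/(1 - r^N)
r^5 = 1/3125; r^8 = 1/390625
P = (1 - 1/3125) / (1 - 1/390625) = 3124/3125 / 390624/390625 = 97625/97656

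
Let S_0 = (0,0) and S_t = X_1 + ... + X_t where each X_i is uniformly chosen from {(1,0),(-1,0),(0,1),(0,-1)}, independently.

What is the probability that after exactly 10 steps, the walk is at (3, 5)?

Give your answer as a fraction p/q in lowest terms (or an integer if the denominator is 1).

Let h be the number of horizontal steps (so 10-h are vertical). To end at (3,5) need (h+3)/2 right-steps and ((10-h)+5)/2 up-steps.
Sum over h with 3 ≤ h ≤ 5, h ≡ 1 (mod 2), 10-h ≡ 1 (mod 2):
h=3: C(10,3)·C(3,3)·C(7,6) = 120·1·7 = 840
h=5: C(10,5)·C(5,4)·C(5,5) = 252·5·1 = 1260
Total favorable: 2100
Total paths: 4^10 = 1048576
P = 2100/1048576 = 525/262144

Answer: 525/262144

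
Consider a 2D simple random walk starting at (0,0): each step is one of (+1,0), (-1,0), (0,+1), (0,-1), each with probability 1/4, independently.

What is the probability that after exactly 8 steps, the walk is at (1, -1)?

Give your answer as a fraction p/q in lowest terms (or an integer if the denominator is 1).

Answer: 245/4096

Derivation:
Let h be the number of horizontal steps (so 8-h are vertical). To end at (1,-1) need (h+1)/2 right-steps and ((8-h)-1)/2 up-steps.
Sum over h with 1 ≤ h ≤ 7, h ≡ 1 (mod 2), 8-h ≡ 1 (mod 2):
h=1: C(8,1)·C(1,1)·C(7,3) = 8·1·35 = 280
h=3: C(8,3)·C(3,2)·C(5,2) = 56·3·10 = 1680
h=5: C(8,5)·C(5,3)·C(3,1) = 56·10·3 = 1680
h=7: C(8,7)·C(7,4)·C(1,0) = 8·35·1 = 280
Total favorable: 3920
Total paths: 4^8 = 65536
P = 3920/65536 = 245/4096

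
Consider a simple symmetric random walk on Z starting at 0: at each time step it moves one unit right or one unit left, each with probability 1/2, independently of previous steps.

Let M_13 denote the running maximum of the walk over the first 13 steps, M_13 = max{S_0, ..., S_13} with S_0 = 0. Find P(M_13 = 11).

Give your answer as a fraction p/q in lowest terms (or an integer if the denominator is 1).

Let M_13 = max(S_0,...,S_13). Use the reflection principle: for j ≥ 1, #{paths with M_13 ≥ j} = #{S_13 ≥ j} + #{S_13 ≥ j+1}.
By reflection, #{M_13 ≥ 11} = #{S_13 ≥ 11} + #{S_13 ≥ 12} = 14 + 1 = 15.
#{M_13 ≥ 12} = #{S_13 ≥ 12} + #{S_13 ≥ 13} = 1 + 1 = 2.
#{M_13 = 11} = 15 - 2 = 13.
P(M_13 = 11) = 13/8192 = 13/8192

Answer: 13/8192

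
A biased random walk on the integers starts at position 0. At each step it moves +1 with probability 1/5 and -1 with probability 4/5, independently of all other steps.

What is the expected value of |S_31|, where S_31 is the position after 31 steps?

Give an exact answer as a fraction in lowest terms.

Answer: 3464570043262765771731/186264514923095703125

Derivation:
S_31 takes values m ≡ 1 (mod 2) with |m| ≤ 31; P(S_31=m) = C(31,(31+m)/2) · (1/5)^((31+m)/2) · (4/5)^((31-m)/2).
Distribution: P(S=-31)=4611686018427387904/4656612873077392578125, P(S=-29)=35740566642812256256/4656612873077392578125, P(S=-27)=26805424982109192192/931322574615478515625, P(S=-25)=64779777040097214464/931322574615478515625, P(S=-23)=113364609820170125312/931322574615478515625, P(S=-21)=765211116286148345856/4656612873077392578125, P(S=-19)=828978709309994041344/4656612873077392578125, P(S=-17)=29606382475356930048/186264514923095703125, P(S=-15)=22204786856517697536/186264514923095703125, P(S=-13)=14186391602775195648/186264514923095703125, P(S=-11)=39012576907631788032/931322574615478515625, P(S=-9)=18619638978642444288/931322574615478515625, P(S=-7)=1551636581553537024/186264514923095703125, P(S=-5)=566944135567638528/186264514923095703125, P(S=-3)=182232043575312384/186264514923095703125, P(S=-1)=258162061731692544/931322574615478515625, P(S=1)=64540515432923136/931322574615478515625, P(S=3)=2847375680864256/186264514923095703125, P(S=5)=553656382390272/186264514923095703125, P(S=7)=94704381198336/186264514923095703125, P(S=9)=71028285898752/931322574615478515625, P(S=11)=9301323153408/931322574615478515625, P(S=13)=211393708032/186264514923095703125, P(S=15)=20679819264/186264514923095703125, P(S=17)=1723318272/186264514923095703125, P(S=19)=3015806976/4656612873077392578125, P(S=21)=173988864/4656612873077392578125, P(S=23)=1611008/931322574615478515625, P(S=25)=57536/931322574615478515625, P(S=27)=1488/931322574615478515625, P(S=29)=124/4656612873077392578125, P(S=31)=1/4656612873077392578125
E[|S_31|] = Σ_m |m|·P(S_31=m) = 3464570043262765771731/186264514923095703125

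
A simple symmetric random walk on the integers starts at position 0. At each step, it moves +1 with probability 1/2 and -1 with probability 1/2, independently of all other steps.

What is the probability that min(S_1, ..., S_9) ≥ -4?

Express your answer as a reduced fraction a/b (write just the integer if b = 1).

Let f(t,s) = #length-t paths at position s with S_1..S_t all ≥ -4.
f(t,s) = f(t-1,s-1) + f(t-1,s+1) for s ≥ -4; f(t,s) = 0 for s < -4.
t=0: f(0,0)=1
t=1: f(1,-1)=1 f(1,1)=1
t=2: f(2,-2)=1 f(2,0)=2 f(2,2)=1
t=3: f(3,-3)=1 f(3,-1)=3 f(3,1)=3 f(3,3)=1
t=4: f(4,-4)=1 f(4,-2)=4 f(4,0)=6 f(4,2)=4 f(4,4)=1
t=5: f(5,-3)=5 f(5,-1)=10 f(5,1)=10 f(5,3)=5 f(5,5)=1
t=6: f(6,-4)=5 f(6,-2)=15 f(6,0)=20 f(6,2)=15 f(6,4)=6 f(6,6)=1
t=7: f(7,-3)=20 f(7,-1)=35 f(7,1)=35 f(7,3)=21 f(7,5)=7 f(7,7)=1
t=8: f(8,-4)=20 f(8,-2)=55 f(8,0)=70 f(8,2)=56 f(8,4)=28 f(8,6)=8 f(8,8)=1
t=9: f(9,-3)=75 f(9,-1)=125 f(9,1)=126 f(9,3)=84 f(9,5)=36 f(9,7)=9 f(9,9)=1
Σ_s f(9,s) = 456
P = 456/512 = 57/64

Answer: 57/64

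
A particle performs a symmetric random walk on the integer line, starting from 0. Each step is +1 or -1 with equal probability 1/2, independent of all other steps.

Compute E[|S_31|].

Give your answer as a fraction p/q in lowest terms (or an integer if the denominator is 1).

S_31 takes values m ≡ 1 (mod 2) with |m| ≤ 31; P(S_31=m) = C(31,(31+m)/2)/2^31.
Total paths: 2^31 = 2147483648
Distribution: P(S=-31)=1/2147483648, P(S=-29)=31/2147483648, P(S=-27)=465/2147483648, P(S=-25)=4495/2147483648, P(S=-23)=31465/2147483648, P(S=-21)=169911/2147483648, P(S=-19)=736281/2147483648, P(S=-17)=2629575/2147483648, P(S=-15)=7888725/2147483648, P(S=-13)=20160075/2147483648, P(S=-11)=44352165/2147483648, P(S=-9)=84672315/2147483648, P(S=-7)=141120525/2147483648, P(S=-5)=206253075/2147483648, P(S=-3)=265182525/2147483648, P(S=-1)=300540195/2147483648, P(S=1)=300540195/2147483648, P(S=3)=265182525/2147483648, P(S=5)=206253075/2147483648, P(S=7)=141120525/2147483648, P(S=9)=84672315/2147483648, P(S=11)=44352165/2147483648, P(S=13)=20160075/2147483648, P(S=15)=7888725/2147483648, P(S=17)=2629575/2147483648, P(S=19)=736281/2147483648, P(S=21)=169911/2147483648, P(S=23)=31465/2147483648, P(S=25)=4495/2147483648, P(S=27)=465/2147483648, P(S=29)=31/2147483648, P(S=31)=1/2147483648
E[|S_31|] = Σ_m |m|·P(S_31=m) = 9617286240/2147483648 = 300540195/67108864

Answer: 300540195/67108864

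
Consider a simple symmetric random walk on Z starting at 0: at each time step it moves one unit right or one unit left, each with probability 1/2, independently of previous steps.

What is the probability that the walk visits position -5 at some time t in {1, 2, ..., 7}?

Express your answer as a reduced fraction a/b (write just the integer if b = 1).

Count via complement. Let g(t,s) = #length-t paths at position s with S_1..S_t all ≠ -5.
g(t,s) = g(t-1,s-1) + g(t-1,s+1) for s ≠ -5; g(t,-5) = 0.
t=0: g(0,0)=1
t=1: g(1,-1)=1 g(1,1)=1
t=2: g(2,-2)=1 g(2,0)=2 g(2,2)=1
t=3: g(3,-3)=1 g(3,-1)=3 g(3,1)=3 g(3,3)=1
t=4: g(4,-4)=1 g(4,-2)=4 g(4,0)=6 g(4,2)=4 g(4,4)=1
t=5: g(5,-3)=5 g(5,-1)=10 g(5,1)=10 g(5,3)=5 g(5,5)=1
t=6: g(6,-4)=5 g(6,-2)=15 g(6,0)=20 g(6,2)=15 g(6,4)=6 g(6,6)=1
t=7: g(7,-3)=20 g(7,-1)=35 g(7,1)=35 g(7,3)=21 g(7,5)=7 g(7,7)=1
Paths never hitting -5: Σ_s g(7,s) = 119
Paths hitting -5: 2^7 - 119 = 9
P = 9/128 = 9/128

Answer: 9/128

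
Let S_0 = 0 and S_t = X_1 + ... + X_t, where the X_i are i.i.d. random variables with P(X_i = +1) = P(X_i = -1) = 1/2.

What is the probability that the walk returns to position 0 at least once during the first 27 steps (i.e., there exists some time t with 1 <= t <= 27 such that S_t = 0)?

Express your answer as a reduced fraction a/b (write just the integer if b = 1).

Answer: 7088533/8388608

Derivation:
Count via complement. Let g(t,s) = #length-t paths at position s with S_1..S_t all ≠ 0.
g(t,s) = g(t-1,s-1) + g(t-1,s+1) for s ≠ 0; g(t,0) = 0.
t=0: g(0,0)=1
t=1: g(1,-1)=1 g(1,1)=1
t=2: g(2,-2)=1 g(2,2)=1
t=3: g(3,-3)=1 g(3,-1)=1 g(3,1)=1 g(3,3)=1
t=4: g(4,-4)=1 g(4,-2)=2 g(4,2)=2 g(4,4)=1
t=5: g(5,-5)=1 g(5,-3)=3 g(5,-1)=2 g(5,1)=2 g(5,3)=3 g(5,5)=1
t=6: g(6,-6)=1 g(6,-4)=4 g(6,-2)=5 g(6,2)=5 g(6,4)=4 g(6,6)=1
t=7: g(7,-7)=1 g(7,-5)=5 g(7,-3)=9 g(7,-1)=5 g(7,1)=5 g(7,3)=9 g(7,5)=5 g(7,7)=1
t=8: g(8,-8)=1 g(8,-6)=6 g(8,-4)=14 g(8,-2)=14 g(8,2)=14 g(8,4)=14 g(8,6)=6 g(8,8)=1
t=9: g(9,-9)=1 g(9,-7)=7 g(9,-5)=20 g(9,-3)=28 g(9,-1)=14 g(9,1)=14 g(9,3)=28 g(9,5)=20 g(9,7)=7 g(9,9)=1
t=10: g(10,-10)=1 g(10,-8)=8 g(10,-6)=27 g(10,-4)=48 g(10,-2)=42 g(10,2)=42 g(10,4)=48 g(10,6)=27 g(10,8)=8 g(10,10)=1
t=11: g(11,-11)=1 g(11,-9)=9 g(11,-7)=35 g(11,-5)=75 g(11,-3)=90 g(11,-1)=42 g(11,1)=42 g(11,3)=90 g(11,5)=75 g(11,7)=35 g(11,9)=9 g(11,11)=1
t=12: g(12,-12)=1 g(12,-10)=10 g(12,-8)=44 g(12,-6)=110 g(12,-4)=165 g(12,-2)=132 g(12,2)=132 g(12,4)=165 g(12,6)=110 g(12,8)=44 g(12,10)=10 g(12,12)=1
t=13: g(13,-13)=1 g(13,-11)=11 g(13,-9)=54 g(13,-7)=154 g(13,-5)=275 g(13,-3)=297 g(13,-1)=132 g(13,1)=132 g(13,3)=297 g(13,5)=275 g(13,7)=154 g(13,9)=54 g(13,11)=11 g(13,13)=1
t=14: g(14,-14)=1 g(14,-12)=12 g(14,-10)=65 g(14,-8)=208 g(14,-6)=429 g(14,-4)=572 g(14,-2)=429 g(14,2)=429 g(14,4)=572 g(14,6)=429 g(14,8)=208 g(14,10)=65 g(14,12)=12 g(14,14)=1
t=15: g(15,-15)=1 g(15,-13)=13 g(15,-11)=77 g(15,-9)=273 g(15,-7)=637 g(15,-5)=1001 g(15,-3)=1001 g(15,-1)=429 g(15,1)=429 g(15,3)=1001 g(15,5)=1001 g(15,7)=637 g(15,9)=273 g(15,11)=77 g(15,13)=13 g(15,15)=1
t=16: g(16,-16)=1 g(16,-14)=14 g(16,-12)=90 g(16,-10)=350 g(16,-8)=910 g(16,-6)=1638 g(16,-4)=2002 g(16,-2)=1430 g(16,2)=1430 g(16,4)=2002 g(16,6)=1638 g(16,8)=910 g(16,10)=350 g(16,12)=90 g(16,14)=14 g(16,16)=1
t=17: g(17,-17)=1 g(17,-15)=15 g(17,-13)=104 g(17,-11)=440 g(17,-9)=1260 g(17,-7)=2548 g(17,-5)=3640 g(17,-3)=3432 g(17,-1)=1430 g(17,1)=1430 g(17,3)=3432 g(17,5)=3640 g(17,7)=2548 g(17,9)=1260 g(17,11)=440 g(17,13)=104 g(17,15)=15 g(17,17)=1
t=18: g(18,-18)=1 g(18,-16)=16 g(18,-14)=119 g(18,-12)=544 g(18,-10)=1700 g(18,-8)=3808 g(18,-6)=6188 g(18,-4)=7072 g(18,-2)=4862 g(18,2)=4862 g(18,4)=7072 g(18,6)=6188 g(18,8)=3808 g(18,10)=1700 g(18,12)=544 g(18,14)=119 g(18,16)=16 g(18,18)=1
t=19: g(19,-19)=1 g(19,-17)=17 g(19,-15)=135 g(19,-13)=663 g(19,-11)=2244 g(19,-9)=5508 g(19,-7)=9996 g(19,-5)=13260 g(19,-3)=11934 g(19,-1)=4862 g(19,1)=4862 g(19,3)=11934 g(19,5)=13260 g(19,7)=9996 g(19,9)=5508 g(19,11)=2244 g(19,13)=663 g(19,15)=135 g(19,17)=17 g(19,19)=1
t=20: g(20,-20)=1 g(20,-18)=18 g(20,-16)=152 g(20,-14)=798 g(20,-12)=2907 g(20,-10)=7752 g(20,-8)=15504 g(20,-6)=23256 g(20,-4)=25194 g(20,-2)=16796 g(20,2)=16796 g(20,4)=25194 g(20,6)=23256 g(20,8)=15504 g(20,10)=7752 g(20,12)=2907 g(20,14)=798 g(20,16)=152 g(20,18)=18 g(20,20)=1
t=21: g(21,-21)=1 g(21,-19)=19 g(21,-17)=170 g(21,-15)=950 g(21,-13)=3705 g(21,-11)=10659 g(21,-9)=23256 g(21,-7)=38760 g(21,-5)=48450 g(21,-3)=41990 g(21,-1)=16796 g(21,1)=16796 g(21,3)=41990 g(21,5)=48450 g(21,7)=38760 g(21,9)=23256 g(21,11)=10659 g(21,13)=3705 g(21,15)=950 g(21,17)=170 g(21,19)=19 g(21,21)=1
t=22: g(22,-22)=1 g(22,-20)=20 g(22,-18)=189 g(22,-16)=1120 g(22,-14)=4655 g(22,-12)=14364 g(22,-10)=33915 g(22,-8)=62016 g(22,-6)=87210 g(22,-4)=90440 g(22,-2)=58786 g(22,2)=58786 g(22,4)=90440 g(22,6)=87210 g(22,8)=62016 g(22,10)=33915 g(22,12)=14364 g(22,14)=4655 g(22,16)=1120 g(22,18)=189 g(22,20)=20 g(22,22)=1
t=23: g(23,-23)=1 g(23,-21)=21 g(23,-19)=209 g(23,-17)=1309 g(23,-15)=5775 g(23,-13)=19019 g(23,-11)=48279 g(23,-9)=95931 g(23,-7)=149226 g(23,-5)=177650 g(23,-3)=149226 g(23,-1)=58786 g(23,1)=58786 g(23,3)=149226 g(23,5)=177650 g(23,7)=149226 g(23,9)=95931 g(23,11)=48279 g(23,13)=19019 g(23,15)=5775 g(23,17)=1309 g(23,19)=209 g(23,21)=21 g(23,23)=1
t=24: g(24,-24)=1 g(24,-22)=22 g(24,-20)=230 g(24,-18)=1518 g(24,-16)=7084 g(24,-14)=24794 g(24,-12)=67298 g(24,-10)=144210 g(24,-8)=245157 g(24,-6)=326876 g(24,-4)=326876 g(24,-2)=208012 g(24,2)=208012 g(24,4)=326876 g(24,6)=326876 g(24,8)=245157 g(24,10)=144210 g(24,12)=67298 g(24,14)=24794 g(24,16)=7084 g(24,18)=1518 g(24,20)=230 g(24,22)=22 g(24,24)=1
t=25: g(25,-25)=1 g(25,-23)=23 g(25,-21)=252 g(25,-19)=1748 g(25,-17)=8602 g(25,-15)=31878 g(25,-13)=92092 g(25,-11)=211508 g(25,-9)=389367 g(25,-7)=572033 g(25,-5)=653752 g(25,-3)=534888 g(25,-1)=208012 g(25,1)=208012 g(25,3)=534888 g(25,5)=653752 g(25,7)=572033 g(25,9)=389367 g(25,11)=211508 g(25,13)=92092 g(25,15)=31878 g(25,17)=8602 g(25,19)=1748 g(25,21)=252 g(25,23)=23 g(25,25)=1
t=26: g(26,-26)=1 g(26,-24)=24 g(26,-22)=275 g(26,-20)=2000 g(26,-18)=10350 g(26,-16)=40480 g(26,-14)=123970 g(26,-12)=303600 g(26,-10)=600875 g(26,-8)=961400 g(26,-6)=1225785 g(26,-4)=1188640 g(26,-2)=742900 g(26,2)=742900 g(26,4)=1188640 g(26,6)=1225785 g(26,8)=961400 g(26,10)=600875 g(26,12)=303600 g(26,14)=123970 g(26,16)=40480 g(26,18)=10350 g(26,20)=2000 g(26,22)=275 g(26,24)=24 g(26,26)=1
t=27: g(27,-27)=1 g(27,-25)=25 g(27,-23)=299 g(27,-21)=2275 g(27,-19)=12350 g(27,-17)=50830 g(27,-15)=164450 g(27,-13)=427570 g(27,-11)=904475 g(27,-9)=1562275 g(27,-7)=2187185 g(27,-5)=2414425 g(27,-3)=1931540 g(27,-1)=742900 g(27,1)=742900 g(27,3)=1931540 g(27,5)=2414425 g(27,7)=2187185 g(27,9)=1562275 g(27,11)=904475 g(27,13)=427570 g(27,15)=164450 g(27,17)=50830 g(27,19)=12350 g(27,21)=2275 g(27,23)=299 g(27,25)=25 g(27,27)=1
Paths never hitting 0: Σ_s g(27,s) = 20801200
Paths hitting 0: 2^27 - 20801200 = 113416528
P = 113416528/134217728 = 7088533/8388608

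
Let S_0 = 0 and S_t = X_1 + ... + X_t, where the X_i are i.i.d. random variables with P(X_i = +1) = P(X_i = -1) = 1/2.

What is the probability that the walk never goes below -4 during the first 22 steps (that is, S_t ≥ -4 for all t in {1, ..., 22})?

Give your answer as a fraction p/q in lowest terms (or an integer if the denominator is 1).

Let f(t,s) = #length-t paths at position s with S_1..S_t all ≥ -4.
f(t,s) = f(t-1,s-1) + f(t-1,s+1) for s ≥ -4; f(t,s) = 0 for s < -4.
t=0: f(0,0)=1
t=1: f(1,-1)=1 f(1,1)=1
t=2: f(2,-2)=1 f(2,0)=2 f(2,2)=1
t=3: f(3,-3)=1 f(3,-1)=3 f(3,1)=3 f(3,3)=1
t=4: f(4,-4)=1 f(4,-2)=4 f(4,0)=6 f(4,2)=4 f(4,4)=1
t=5: f(5,-3)=5 f(5,-1)=10 f(5,1)=10 f(5,3)=5 f(5,5)=1
t=6: f(6,-4)=5 f(6,-2)=15 f(6,0)=20 f(6,2)=15 f(6,4)=6 f(6,6)=1
t=7: f(7,-3)=20 f(7,-1)=35 f(7,1)=35 f(7,3)=21 f(7,5)=7 f(7,7)=1
t=8: f(8,-4)=20 f(8,-2)=55 f(8,0)=70 f(8,2)=56 f(8,4)=28 f(8,6)=8 f(8,8)=1
t=9: f(9,-3)=75 f(9,-1)=125 f(9,1)=126 f(9,3)=84 f(9,5)=36 f(9,7)=9 f(9,9)=1
t=10: f(10,-4)=75 f(10,-2)=200 f(10,0)=251 f(10,2)=210 f(10,4)=120 f(10,6)=45 f(10,8)=10 f(10,10)=1
t=11: f(11,-3)=275 f(11,-1)=451 f(11,1)=461 f(11,3)=330 f(11,5)=165 f(11,7)=55 f(11,9)=11 f(11,11)=1
t=12: f(12,-4)=275 f(12,-2)=726 f(12,0)=912 f(12,2)=791 f(12,4)=495 f(12,6)=220 f(12,8)=66 f(12,10)=12 f(12,12)=1
t=13: f(13,-3)=1001 f(13,-1)=1638 f(13,1)=1703 f(13,3)=1286 f(13,5)=715 f(13,7)=286 f(13,9)=78 f(13,11)=13 f(13,13)=1
t=14: f(14,-4)=1001 f(14,-2)=2639 f(14,0)=3341 f(14,2)=2989 f(14,4)=2001 f(14,6)=1001 f(14,8)=364 f(14,10)=91 f(14,12)=14 f(14,14)=1
t=15: f(15,-3)=3640 f(15,-1)=5980 f(15,1)=6330 f(15,3)=4990 f(15,5)=3002 f(15,7)=1365 f(15,9)=455 f(15,11)=105 f(15,13)=15 f(15,15)=1
t=16: f(16,-4)=3640 f(16,-2)=9620 f(16,0)=12310 f(16,2)=11320 f(16,4)=7992 f(16,6)=4367 f(16,8)=1820 f(16,10)=560 f(16,12)=120 f(16,14)=16 f(16,16)=1
t=17: f(17,-3)=13260 f(17,-1)=21930 f(17,1)=23630 f(17,3)=19312 f(17,5)=12359 f(17,7)=6187 f(17,9)=2380 f(17,11)=680 f(17,13)=136 f(17,15)=17 f(17,17)=1
t=18: f(18,-4)=13260 f(18,-2)=35190 f(18,0)=45560 f(18,2)=42942 f(18,4)=31671 f(18,6)=18546 f(18,8)=8567 f(18,10)=3060 f(18,12)=816 f(18,14)=153 f(18,16)=18 f(18,18)=1
t=19: f(19,-3)=48450 f(19,-1)=80750 f(19,1)=88502 f(19,3)=74613 f(19,5)=50217 f(19,7)=27113 f(19,9)=11627 f(19,11)=3876 f(19,13)=969 f(19,15)=171 f(19,17)=19 f(19,19)=1
t=20: f(20,-4)=48450 f(20,-2)=129200 f(20,0)=169252 f(20,2)=163115 f(20,4)=124830 f(20,6)=77330 f(20,8)=38740 f(20,10)=15503 f(20,12)=4845 f(20,14)=1140 f(20,16)=190 f(20,18)=20 f(20,20)=1
t=21: f(21,-3)=177650 f(21,-1)=298452 f(21,1)=332367 f(21,3)=287945 f(21,5)=202160 f(21,7)=116070 f(21,9)=54243 f(21,11)=20348 f(21,13)=5985 f(21,15)=1330 f(21,17)=210 f(21,19)=21 f(21,21)=1
t=22: f(22,-4)=177650 f(22,-2)=476102 f(22,0)=630819 f(22,2)=620312 f(22,4)=490105 f(22,6)=318230 f(22,8)=170313 f(22,10)=74591 f(22,12)=26333 f(22,14)=7315 f(22,16)=1540 f(22,18)=231 f(22,20)=22 f(22,22)=1
Σ_s f(22,s) = 2993564
P = 2993564/4194304 = 748391/1048576

Answer: 748391/1048576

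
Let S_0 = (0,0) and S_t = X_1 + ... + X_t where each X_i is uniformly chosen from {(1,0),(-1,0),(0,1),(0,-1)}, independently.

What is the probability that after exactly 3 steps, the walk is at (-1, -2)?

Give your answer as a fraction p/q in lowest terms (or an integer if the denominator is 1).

Answer: 3/64

Derivation:
Let h be the number of horizontal steps (so 3-h are vertical). To end at (-1,-2) need (h-1)/2 right-steps and ((3-h)-2)/2 up-steps.
Sum over h with 1 ≤ h ≤ 1, h ≡ 1 (mod 2), 3-h ≡ 0 (mod 2):
h=1: C(3,1)·C(1,0)·C(2,0) = 3·1·1 = 3
Total favorable: 3
Total paths: 4^3 = 64
P = 3/64 = 3/64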